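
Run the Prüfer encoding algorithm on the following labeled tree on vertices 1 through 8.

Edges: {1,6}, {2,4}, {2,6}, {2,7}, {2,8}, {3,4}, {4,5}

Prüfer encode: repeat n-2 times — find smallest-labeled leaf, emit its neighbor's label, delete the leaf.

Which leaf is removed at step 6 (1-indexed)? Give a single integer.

Answer: 7

Derivation:
Step 1: current leaves = {1,3,5,7,8}. Remove leaf 1 (neighbor: 6).
Step 2: current leaves = {3,5,6,7,8}. Remove leaf 3 (neighbor: 4).
Step 3: current leaves = {5,6,7,8}. Remove leaf 5 (neighbor: 4).
Step 4: current leaves = {4,6,7,8}. Remove leaf 4 (neighbor: 2).
Step 5: current leaves = {6,7,8}. Remove leaf 6 (neighbor: 2).
Step 6: current leaves = {7,8}. Remove leaf 7 (neighbor: 2).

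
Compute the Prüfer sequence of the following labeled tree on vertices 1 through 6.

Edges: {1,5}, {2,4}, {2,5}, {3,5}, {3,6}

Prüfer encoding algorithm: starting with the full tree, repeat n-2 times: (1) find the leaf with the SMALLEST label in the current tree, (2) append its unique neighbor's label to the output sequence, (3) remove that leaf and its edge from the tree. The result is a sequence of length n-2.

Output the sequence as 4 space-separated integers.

Step 1: leaves = {1,4,6}. Remove smallest leaf 1, emit neighbor 5.
Step 2: leaves = {4,6}. Remove smallest leaf 4, emit neighbor 2.
Step 3: leaves = {2,6}. Remove smallest leaf 2, emit neighbor 5.
Step 4: leaves = {5,6}. Remove smallest leaf 5, emit neighbor 3.
Done: 2 vertices remain (3, 6). Sequence = [5 2 5 3]

Answer: 5 2 5 3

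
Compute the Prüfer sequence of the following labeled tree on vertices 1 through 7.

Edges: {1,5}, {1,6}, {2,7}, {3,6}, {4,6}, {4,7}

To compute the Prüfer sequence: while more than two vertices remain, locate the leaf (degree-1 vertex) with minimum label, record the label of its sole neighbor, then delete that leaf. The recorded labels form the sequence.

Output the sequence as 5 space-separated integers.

Step 1: leaves = {2,3,5}. Remove smallest leaf 2, emit neighbor 7.
Step 2: leaves = {3,5,7}. Remove smallest leaf 3, emit neighbor 6.
Step 3: leaves = {5,7}. Remove smallest leaf 5, emit neighbor 1.
Step 4: leaves = {1,7}. Remove smallest leaf 1, emit neighbor 6.
Step 5: leaves = {6,7}. Remove smallest leaf 6, emit neighbor 4.
Done: 2 vertices remain (4, 7). Sequence = [7 6 1 6 4]

Answer: 7 6 1 6 4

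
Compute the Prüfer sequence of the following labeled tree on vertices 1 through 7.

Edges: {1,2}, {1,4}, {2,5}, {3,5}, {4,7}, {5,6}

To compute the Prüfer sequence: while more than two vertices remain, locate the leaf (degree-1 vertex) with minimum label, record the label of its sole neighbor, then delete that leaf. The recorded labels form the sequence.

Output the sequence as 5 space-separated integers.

Answer: 5 5 2 1 4

Derivation:
Step 1: leaves = {3,6,7}. Remove smallest leaf 3, emit neighbor 5.
Step 2: leaves = {6,7}. Remove smallest leaf 6, emit neighbor 5.
Step 3: leaves = {5,7}. Remove smallest leaf 5, emit neighbor 2.
Step 4: leaves = {2,7}. Remove smallest leaf 2, emit neighbor 1.
Step 5: leaves = {1,7}. Remove smallest leaf 1, emit neighbor 4.
Done: 2 vertices remain (4, 7). Sequence = [5 5 2 1 4]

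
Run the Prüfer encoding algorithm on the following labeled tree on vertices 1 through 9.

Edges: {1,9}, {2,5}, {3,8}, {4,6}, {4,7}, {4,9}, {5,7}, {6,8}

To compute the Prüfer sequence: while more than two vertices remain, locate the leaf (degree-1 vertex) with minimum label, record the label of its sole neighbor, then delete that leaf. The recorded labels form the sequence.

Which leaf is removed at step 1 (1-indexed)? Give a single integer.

Answer: 1

Derivation:
Step 1: current leaves = {1,2,3}. Remove leaf 1 (neighbor: 9).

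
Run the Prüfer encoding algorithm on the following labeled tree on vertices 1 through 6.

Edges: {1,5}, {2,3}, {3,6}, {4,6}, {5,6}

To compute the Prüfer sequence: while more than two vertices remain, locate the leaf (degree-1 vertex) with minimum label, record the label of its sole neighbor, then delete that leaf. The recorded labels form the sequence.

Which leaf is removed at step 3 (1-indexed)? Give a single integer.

Answer: 3

Derivation:
Step 1: current leaves = {1,2,4}. Remove leaf 1 (neighbor: 5).
Step 2: current leaves = {2,4,5}. Remove leaf 2 (neighbor: 3).
Step 3: current leaves = {3,4,5}. Remove leaf 3 (neighbor: 6).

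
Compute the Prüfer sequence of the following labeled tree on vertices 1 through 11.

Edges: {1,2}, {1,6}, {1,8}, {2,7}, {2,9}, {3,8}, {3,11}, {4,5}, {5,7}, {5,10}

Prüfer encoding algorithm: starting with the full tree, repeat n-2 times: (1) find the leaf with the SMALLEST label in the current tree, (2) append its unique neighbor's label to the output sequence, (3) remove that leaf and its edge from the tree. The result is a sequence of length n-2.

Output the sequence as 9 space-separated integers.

Step 1: leaves = {4,6,9,10,11}. Remove smallest leaf 4, emit neighbor 5.
Step 2: leaves = {6,9,10,11}. Remove smallest leaf 6, emit neighbor 1.
Step 3: leaves = {9,10,11}. Remove smallest leaf 9, emit neighbor 2.
Step 4: leaves = {10,11}. Remove smallest leaf 10, emit neighbor 5.
Step 5: leaves = {5,11}. Remove smallest leaf 5, emit neighbor 7.
Step 6: leaves = {7,11}. Remove smallest leaf 7, emit neighbor 2.
Step 7: leaves = {2,11}. Remove smallest leaf 2, emit neighbor 1.
Step 8: leaves = {1,11}. Remove smallest leaf 1, emit neighbor 8.
Step 9: leaves = {8,11}. Remove smallest leaf 8, emit neighbor 3.
Done: 2 vertices remain (3, 11). Sequence = [5 1 2 5 7 2 1 8 3]

Answer: 5 1 2 5 7 2 1 8 3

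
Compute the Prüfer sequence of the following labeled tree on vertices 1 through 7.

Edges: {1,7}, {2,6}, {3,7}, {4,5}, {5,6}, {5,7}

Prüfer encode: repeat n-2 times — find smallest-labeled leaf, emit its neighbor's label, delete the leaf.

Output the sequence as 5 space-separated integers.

Answer: 7 6 7 5 5

Derivation:
Step 1: leaves = {1,2,3,4}. Remove smallest leaf 1, emit neighbor 7.
Step 2: leaves = {2,3,4}. Remove smallest leaf 2, emit neighbor 6.
Step 3: leaves = {3,4,6}. Remove smallest leaf 3, emit neighbor 7.
Step 4: leaves = {4,6,7}. Remove smallest leaf 4, emit neighbor 5.
Step 5: leaves = {6,7}. Remove smallest leaf 6, emit neighbor 5.
Done: 2 vertices remain (5, 7). Sequence = [7 6 7 5 5]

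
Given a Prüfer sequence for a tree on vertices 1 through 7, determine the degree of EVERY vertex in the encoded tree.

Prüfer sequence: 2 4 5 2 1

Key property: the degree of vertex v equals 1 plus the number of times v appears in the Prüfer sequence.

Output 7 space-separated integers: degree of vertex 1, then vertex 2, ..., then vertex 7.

p_1 = 2: count[2] becomes 1
p_2 = 4: count[4] becomes 1
p_3 = 5: count[5] becomes 1
p_4 = 2: count[2] becomes 2
p_5 = 1: count[1] becomes 1
Degrees (1 + count): deg[1]=1+1=2, deg[2]=1+2=3, deg[3]=1+0=1, deg[4]=1+1=2, deg[5]=1+1=2, deg[6]=1+0=1, deg[7]=1+0=1

Answer: 2 3 1 2 2 1 1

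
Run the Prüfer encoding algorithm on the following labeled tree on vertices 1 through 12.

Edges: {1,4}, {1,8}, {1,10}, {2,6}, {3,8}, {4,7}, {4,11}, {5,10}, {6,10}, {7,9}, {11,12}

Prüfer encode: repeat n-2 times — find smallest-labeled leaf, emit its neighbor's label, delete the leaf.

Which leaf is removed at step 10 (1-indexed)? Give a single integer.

Answer: 4

Derivation:
Step 1: current leaves = {2,3,5,9,12}. Remove leaf 2 (neighbor: 6).
Step 2: current leaves = {3,5,6,9,12}. Remove leaf 3 (neighbor: 8).
Step 3: current leaves = {5,6,8,9,12}. Remove leaf 5 (neighbor: 10).
Step 4: current leaves = {6,8,9,12}. Remove leaf 6 (neighbor: 10).
Step 5: current leaves = {8,9,10,12}. Remove leaf 8 (neighbor: 1).
Step 6: current leaves = {9,10,12}. Remove leaf 9 (neighbor: 7).
Step 7: current leaves = {7,10,12}. Remove leaf 7 (neighbor: 4).
Step 8: current leaves = {10,12}. Remove leaf 10 (neighbor: 1).
Step 9: current leaves = {1,12}. Remove leaf 1 (neighbor: 4).
Step 10: current leaves = {4,12}. Remove leaf 4 (neighbor: 11).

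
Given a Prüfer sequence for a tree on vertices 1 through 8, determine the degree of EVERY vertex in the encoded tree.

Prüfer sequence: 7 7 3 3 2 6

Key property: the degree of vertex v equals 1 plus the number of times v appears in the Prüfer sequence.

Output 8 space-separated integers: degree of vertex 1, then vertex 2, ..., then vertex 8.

Answer: 1 2 3 1 1 2 3 1

Derivation:
p_1 = 7: count[7] becomes 1
p_2 = 7: count[7] becomes 2
p_3 = 3: count[3] becomes 1
p_4 = 3: count[3] becomes 2
p_5 = 2: count[2] becomes 1
p_6 = 6: count[6] becomes 1
Degrees (1 + count): deg[1]=1+0=1, deg[2]=1+1=2, deg[3]=1+2=3, deg[4]=1+0=1, deg[5]=1+0=1, deg[6]=1+1=2, deg[7]=1+2=3, deg[8]=1+0=1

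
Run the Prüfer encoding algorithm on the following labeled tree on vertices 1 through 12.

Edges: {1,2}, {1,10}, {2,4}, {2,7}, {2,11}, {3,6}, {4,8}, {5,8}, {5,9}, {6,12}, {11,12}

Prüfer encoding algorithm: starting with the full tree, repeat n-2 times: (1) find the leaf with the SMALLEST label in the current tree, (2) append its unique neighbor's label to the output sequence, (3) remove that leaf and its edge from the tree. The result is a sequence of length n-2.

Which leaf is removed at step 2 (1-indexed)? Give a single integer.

Answer: 6

Derivation:
Step 1: current leaves = {3,7,9,10}. Remove leaf 3 (neighbor: 6).
Step 2: current leaves = {6,7,9,10}. Remove leaf 6 (neighbor: 12).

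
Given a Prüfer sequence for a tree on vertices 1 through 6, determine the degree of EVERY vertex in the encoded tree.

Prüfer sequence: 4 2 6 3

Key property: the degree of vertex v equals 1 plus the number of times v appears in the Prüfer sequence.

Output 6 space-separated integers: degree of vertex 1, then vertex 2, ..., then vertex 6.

p_1 = 4: count[4] becomes 1
p_2 = 2: count[2] becomes 1
p_3 = 6: count[6] becomes 1
p_4 = 3: count[3] becomes 1
Degrees (1 + count): deg[1]=1+0=1, deg[2]=1+1=2, deg[3]=1+1=2, deg[4]=1+1=2, deg[5]=1+0=1, deg[6]=1+1=2

Answer: 1 2 2 2 1 2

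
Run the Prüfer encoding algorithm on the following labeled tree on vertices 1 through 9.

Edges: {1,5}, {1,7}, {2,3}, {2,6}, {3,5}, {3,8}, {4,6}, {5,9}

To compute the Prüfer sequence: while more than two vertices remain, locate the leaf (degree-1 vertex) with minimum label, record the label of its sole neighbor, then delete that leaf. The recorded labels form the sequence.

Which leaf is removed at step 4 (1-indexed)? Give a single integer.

Step 1: current leaves = {4,7,8,9}. Remove leaf 4 (neighbor: 6).
Step 2: current leaves = {6,7,8,9}. Remove leaf 6 (neighbor: 2).
Step 3: current leaves = {2,7,8,9}. Remove leaf 2 (neighbor: 3).
Step 4: current leaves = {7,8,9}. Remove leaf 7 (neighbor: 1).

Answer: 7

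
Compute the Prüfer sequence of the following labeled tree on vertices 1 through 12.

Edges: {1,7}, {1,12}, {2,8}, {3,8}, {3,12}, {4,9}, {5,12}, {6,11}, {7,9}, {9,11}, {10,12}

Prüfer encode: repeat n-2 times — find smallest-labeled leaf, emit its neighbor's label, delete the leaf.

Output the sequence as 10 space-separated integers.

Step 1: leaves = {2,4,5,6,10}. Remove smallest leaf 2, emit neighbor 8.
Step 2: leaves = {4,5,6,8,10}. Remove smallest leaf 4, emit neighbor 9.
Step 3: leaves = {5,6,8,10}. Remove smallest leaf 5, emit neighbor 12.
Step 4: leaves = {6,8,10}. Remove smallest leaf 6, emit neighbor 11.
Step 5: leaves = {8,10,11}. Remove smallest leaf 8, emit neighbor 3.
Step 6: leaves = {3,10,11}. Remove smallest leaf 3, emit neighbor 12.
Step 7: leaves = {10,11}. Remove smallest leaf 10, emit neighbor 12.
Step 8: leaves = {11,12}. Remove smallest leaf 11, emit neighbor 9.
Step 9: leaves = {9,12}. Remove smallest leaf 9, emit neighbor 7.
Step 10: leaves = {7,12}. Remove smallest leaf 7, emit neighbor 1.
Done: 2 vertices remain (1, 12). Sequence = [8 9 12 11 3 12 12 9 7 1]

Answer: 8 9 12 11 3 12 12 9 7 1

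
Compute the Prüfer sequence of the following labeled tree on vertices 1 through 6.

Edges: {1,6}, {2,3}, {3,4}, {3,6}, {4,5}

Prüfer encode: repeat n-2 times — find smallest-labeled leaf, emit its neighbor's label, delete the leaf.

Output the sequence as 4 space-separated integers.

Step 1: leaves = {1,2,5}. Remove smallest leaf 1, emit neighbor 6.
Step 2: leaves = {2,5,6}. Remove smallest leaf 2, emit neighbor 3.
Step 3: leaves = {5,6}. Remove smallest leaf 5, emit neighbor 4.
Step 4: leaves = {4,6}. Remove smallest leaf 4, emit neighbor 3.
Done: 2 vertices remain (3, 6). Sequence = [6 3 4 3]

Answer: 6 3 4 3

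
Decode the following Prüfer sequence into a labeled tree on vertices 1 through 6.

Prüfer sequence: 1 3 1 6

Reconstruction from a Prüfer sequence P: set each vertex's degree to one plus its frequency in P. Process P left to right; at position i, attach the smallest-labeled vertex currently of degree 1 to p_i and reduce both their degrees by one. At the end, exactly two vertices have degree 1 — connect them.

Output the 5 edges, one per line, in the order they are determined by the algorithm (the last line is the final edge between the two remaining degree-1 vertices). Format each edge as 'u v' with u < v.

Answer: 1 2
3 4
1 3
1 6
5 6

Derivation:
Initial degrees: {1:3, 2:1, 3:2, 4:1, 5:1, 6:2}
Step 1: smallest deg-1 vertex = 2, p_1 = 1. Add edge {1,2}. Now deg[2]=0, deg[1]=2.
Step 2: smallest deg-1 vertex = 4, p_2 = 3. Add edge {3,4}. Now deg[4]=0, deg[3]=1.
Step 3: smallest deg-1 vertex = 3, p_3 = 1. Add edge {1,3}. Now deg[3]=0, deg[1]=1.
Step 4: smallest deg-1 vertex = 1, p_4 = 6. Add edge {1,6}. Now deg[1]=0, deg[6]=1.
Final: two remaining deg-1 vertices are 5, 6. Add edge {5,6}.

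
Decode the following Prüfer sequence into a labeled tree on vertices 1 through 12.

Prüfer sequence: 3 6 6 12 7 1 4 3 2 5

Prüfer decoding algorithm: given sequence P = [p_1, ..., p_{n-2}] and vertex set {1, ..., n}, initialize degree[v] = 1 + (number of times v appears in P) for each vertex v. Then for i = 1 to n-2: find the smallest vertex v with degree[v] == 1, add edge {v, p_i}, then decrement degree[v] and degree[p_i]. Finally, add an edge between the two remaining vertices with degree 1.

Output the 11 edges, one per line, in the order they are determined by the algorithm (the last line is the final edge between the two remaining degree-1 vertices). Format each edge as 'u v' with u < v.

Initial degrees: {1:2, 2:2, 3:3, 4:2, 5:2, 6:3, 7:2, 8:1, 9:1, 10:1, 11:1, 12:2}
Step 1: smallest deg-1 vertex = 8, p_1 = 3. Add edge {3,8}. Now deg[8]=0, deg[3]=2.
Step 2: smallest deg-1 vertex = 9, p_2 = 6. Add edge {6,9}. Now deg[9]=0, deg[6]=2.
Step 3: smallest deg-1 vertex = 10, p_3 = 6. Add edge {6,10}. Now deg[10]=0, deg[6]=1.
Step 4: smallest deg-1 vertex = 6, p_4 = 12. Add edge {6,12}. Now deg[6]=0, deg[12]=1.
Step 5: smallest deg-1 vertex = 11, p_5 = 7. Add edge {7,11}. Now deg[11]=0, deg[7]=1.
Step 6: smallest deg-1 vertex = 7, p_6 = 1. Add edge {1,7}. Now deg[7]=0, deg[1]=1.
Step 7: smallest deg-1 vertex = 1, p_7 = 4. Add edge {1,4}. Now deg[1]=0, deg[4]=1.
Step 8: smallest deg-1 vertex = 4, p_8 = 3. Add edge {3,4}. Now deg[4]=0, deg[3]=1.
Step 9: smallest deg-1 vertex = 3, p_9 = 2. Add edge {2,3}. Now deg[3]=0, deg[2]=1.
Step 10: smallest deg-1 vertex = 2, p_10 = 5. Add edge {2,5}. Now deg[2]=0, deg[5]=1.
Final: two remaining deg-1 vertices are 5, 12. Add edge {5,12}.

Answer: 3 8
6 9
6 10
6 12
7 11
1 7
1 4
3 4
2 3
2 5
5 12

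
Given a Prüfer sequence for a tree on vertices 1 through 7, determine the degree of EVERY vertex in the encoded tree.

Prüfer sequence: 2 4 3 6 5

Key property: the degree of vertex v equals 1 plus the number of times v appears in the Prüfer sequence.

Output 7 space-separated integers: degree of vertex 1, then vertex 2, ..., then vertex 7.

p_1 = 2: count[2] becomes 1
p_2 = 4: count[4] becomes 1
p_3 = 3: count[3] becomes 1
p_4 = 6: count[6] becomes 1
p_5 = 5: count[5] becomes 1
Degrees (1 + count): deg[1]=1+0=1, deg[2]=1+1=2, deg[3]=1+1=2, deg[4]=1+1=2, deg[5]=1+1=2, deg[6]=1+1=2, deg[7]=1+0=1

Answer: 1 2 2 2 2 2 1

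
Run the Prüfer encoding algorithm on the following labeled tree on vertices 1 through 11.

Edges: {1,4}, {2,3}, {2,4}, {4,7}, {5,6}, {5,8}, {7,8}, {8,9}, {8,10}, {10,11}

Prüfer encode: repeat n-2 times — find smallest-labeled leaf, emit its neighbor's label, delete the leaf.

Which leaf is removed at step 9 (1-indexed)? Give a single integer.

Answer: 8

Derivation:
Step 1: current leaves = {1,3,6,9,11}. Remove leaf 1 (neighbor: 4).
Step 2: current leaves = {3,6,9,11}. Remove leaf 3 (neighbor: 2).
Step 3: current leaves = {2,6,9,11}. Remove leaf 2 (neighbor: 4).
Step 4: current leaves = {4,6,9,11}. Remove leaf 4 (neighbor: 7).
Step 5: current leaves = {6,7,9,11}. Remove leaf 6 (neighbor: 5).
Step 6: current leaves = {5,7,9,11}. Remove leaf 5 (neighbor: 8).
Step 7: current leaves = {7,9,11}. Remove leaf 7 (neighbor: 8).
Step 8: current leaves = {9,11}. Remove leaf 9 (neighbor: 8).
Step 9: current leaves = {8,11}. Remove leaf 8 (neighbor: 10).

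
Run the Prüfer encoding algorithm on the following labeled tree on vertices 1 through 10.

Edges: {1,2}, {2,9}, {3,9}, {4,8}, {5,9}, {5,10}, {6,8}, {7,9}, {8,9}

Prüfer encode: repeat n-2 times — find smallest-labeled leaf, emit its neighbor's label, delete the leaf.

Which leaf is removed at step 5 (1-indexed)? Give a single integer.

Step 1: current leaves = {1,3,4,6,7,10}. Remove leaf 1 (neighbor: 2).
Step 2: current leaves = {2,3,4,6,7,10}. Remove leaf 2 (neighbor: 9).
Step 3: current leaves = {3,4,6,7,10}. Remove leaf 3 (neighbor: 9).
Step 4: current leaves = {4,6,7,10}. Remove leaf 4 (neighbor: 8).
Step 5: current leaves = {6,7,10}. Remove leaf 6 (neighbor: 8).

Answer: 6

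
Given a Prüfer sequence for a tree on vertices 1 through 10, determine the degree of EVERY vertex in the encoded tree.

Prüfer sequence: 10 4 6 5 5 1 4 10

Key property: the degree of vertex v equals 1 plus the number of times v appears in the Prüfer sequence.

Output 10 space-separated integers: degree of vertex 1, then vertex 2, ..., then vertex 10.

p_1 = 10: count[10] becomes 1
p_2 = 4: count[4] becomes 1
p_3 = 6: count[6] becomes 1
p_4 = 5: count[5] becomes 1
p_5 = 5: count[5] becomes 2
p_6 = 1: count[1] becomes 1
p_7 = 4: count[4] becomes 2
p_8 = 10: count[10] becomes 2
Degrees (1 + count): deg[1]=1+1=2, deg[2]=1+0=1, deg[3]=1+0=1, deg[4]=1+2=3, deg[5]=1+2=3, deg[6]=1+1=2, deg[7]=1+0=1, deg[8]=1+0=1, deg[9]=1+0=1, deg[10]=1+2=3

Answer: 2 1 1 3 3 2 1 1 1 3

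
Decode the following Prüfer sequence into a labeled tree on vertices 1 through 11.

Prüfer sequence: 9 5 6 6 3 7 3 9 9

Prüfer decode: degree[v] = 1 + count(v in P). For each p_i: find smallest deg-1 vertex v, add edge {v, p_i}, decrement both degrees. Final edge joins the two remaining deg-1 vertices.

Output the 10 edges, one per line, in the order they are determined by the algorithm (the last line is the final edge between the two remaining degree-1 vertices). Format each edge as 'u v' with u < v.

Answer: 1 9
2 5
4 6
5 6
3 6
7 8
3 7
3 9
9 10
9 11

Derivation:
Initial degrees: {1:1, 2:1, 3:3, 4:1, 5:2, 6:3, 7:2, 8:1, 9:4, 10:1, 11:1}
Step 1: smallest deg-1 vertex = 1, p_1 = 9. Add edge {1,9}. Now deg[1]=0, deg[9]=3.
Step 2: smallest deg-1 vertex = 2, p_2 = 5. Add edge {2,5}. Now deg[2]=0, deg[5]=1.
Step 3: smallest deg-1 vertex = 4, p_3 = 6. Add edge {4,6}. Now deg[4]=0, deg[6]=2.
Step 4: smallest deg-1 vertex = 5, p_4 = 6. Add edge {5,6}. Now deg[5]=0, deg[6]=1.
Step 5: smallest deg-1 vertex = 6, p_5 = 3. Add edge {3,6}. Now deg[6]=0, deg[3]=2.
Step 6: smallest deg-1 vertex = 8, p_6 = 7. Add edge {7,8}. Now deg[8]=0, deg[7]=1.
Step 7: smallest deg-1 vertex = 7, p_7 = 3. Add edge {3,7}. Now deg[7]=0, deg[3]=1.
Step 8: smallest deg-1 vertex = 3, p_8 = 9. Add edge {3,9}. Now deg[3]=0, deg[9]=2.
Step 9: smallest deg-1 vertex = 10, p_9 = 9. Add edge {9,10}. Now deg[10]=0, deg[9]=1.
Final: two remaining deg-1 vertices are 9, 11. Add edge {9,11}.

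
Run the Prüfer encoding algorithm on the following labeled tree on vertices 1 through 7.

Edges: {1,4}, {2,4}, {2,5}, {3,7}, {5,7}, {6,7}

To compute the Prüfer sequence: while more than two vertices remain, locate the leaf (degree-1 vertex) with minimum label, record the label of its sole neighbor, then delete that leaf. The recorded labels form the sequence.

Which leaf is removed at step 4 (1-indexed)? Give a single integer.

Answer: 2

Derivation:
Step 1: current leaves = {1,3,6}. Remove leaf 1 (neighbor: 4).
Step 2: current leaves = {3,4,6}. Remove leaf 3 (neighbor: 7).
Step 3: current leaves = {4,6}. Remove leaf 4 (neighbor: 2).
Step 4: current leaves = {2,6}. Remove leaf 2 (neighbor: 5).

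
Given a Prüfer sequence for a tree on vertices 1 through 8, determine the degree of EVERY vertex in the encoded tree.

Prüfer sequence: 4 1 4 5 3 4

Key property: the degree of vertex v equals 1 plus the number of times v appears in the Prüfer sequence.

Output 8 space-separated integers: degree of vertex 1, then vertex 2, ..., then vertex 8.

p_1 = 4: count[4] becomes 1
p_2 = 1: count[1] becomes 1
p_3 = 4: count[4] becomes 2
p_4 = 5: count[5] becomes 1
p_5 = 3: count[3] becomes 1
p_6 = 4: count[4] becomes 3
Degrees (1 + count): deg[1]=1+1=2, deg[2]=1+0=1, deg[3]=1+1=2, deg[4]=1+3=4, deg[5]=1+1=2, deg[6]=1+0=1, deg[7]=1+0=1, deg[8]=1+0=1

Answer: 2 1 2 4 2 1 1 1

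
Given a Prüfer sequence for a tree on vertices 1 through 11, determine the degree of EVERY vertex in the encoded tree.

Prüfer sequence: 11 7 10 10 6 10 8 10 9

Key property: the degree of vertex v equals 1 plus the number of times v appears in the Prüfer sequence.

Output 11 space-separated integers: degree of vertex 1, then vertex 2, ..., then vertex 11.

p_1 = 11: count[11] becomes 1
p_2 = 7: count[7] becomes 1
p_3 = 10: count[10] becomes 1
p_4 = 10: count[10] becomes 2
p_5 = 6: count[6] becomes 1
p_6 = 10: count[10] becomes 3
p_7 = 8: count[8] becomes 1
p_8 = 10: count[10] becomes 4
p_9 = 9: count[9] becomes 1
Degrees (1 + count): deg[1]=1+0=1, deg[2]=1+0=1, deg[3]=1+0=1, deg[4]=1+0=1, deg[5]=1+0=1, deg[6]=1+1=2, deg[7]=1+1=2, deg[8]=1+1=2, deg[9]=1+1=2, deg[10]=1+4=5, deg[11]=1+1=2

Answer: 1 1 1 1 1 2 2 2 2 5 2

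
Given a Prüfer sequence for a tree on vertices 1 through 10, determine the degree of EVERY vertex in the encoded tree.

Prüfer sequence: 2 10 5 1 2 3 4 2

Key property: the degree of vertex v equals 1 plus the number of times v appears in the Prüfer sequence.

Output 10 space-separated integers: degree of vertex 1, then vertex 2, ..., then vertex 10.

Answer: 2 4 2 2 2 1 1 1 1 2

Derivation:
p_1 = 2: count[2] becomes 1
p_2 = 10: count[10] becomes 1
p_3 = 5: count[5] becomes 1
p_4 = 1: count[1] becomes 1
p_5 = 2: count[2] becomes 2
p_6 = 3: count[3] becomes 1
p_7 = 4: count[4] becomes 1
p_8 = 2: count[2] becomes 3
Degrees (1 + count): deg[1]=1+1=2, deg[2]=1+3=4, deg[3]=1+1=2, deg[4]=1+1=2, deg[5]=1+1=2, deg[6]=1+0=1, deg[7]=1+0=1, deg[8]=1+0=1, deg[9]=1+0=1, deg[10]=1+1=2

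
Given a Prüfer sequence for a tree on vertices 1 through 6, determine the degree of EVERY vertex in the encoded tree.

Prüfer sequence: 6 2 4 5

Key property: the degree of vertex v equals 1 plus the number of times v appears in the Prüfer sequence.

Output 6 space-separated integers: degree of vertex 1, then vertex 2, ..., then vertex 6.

Answer: 1 2 1 2 2 2

Derivation:
p_1 = 6: count[6] becomes 1
p_2 = 2: count[2] becomes 1
p_3 = 4: count[4] becomes 1
p_4 = 5: count[5] becomes 1
Degrees (1 + count): deg[1]=1+0=1, deg[2]=1+1=2, deg[3]=1+0=1, deg[4]=1+1=2, deg[5]=1+1=2, deg[6]=1+1=2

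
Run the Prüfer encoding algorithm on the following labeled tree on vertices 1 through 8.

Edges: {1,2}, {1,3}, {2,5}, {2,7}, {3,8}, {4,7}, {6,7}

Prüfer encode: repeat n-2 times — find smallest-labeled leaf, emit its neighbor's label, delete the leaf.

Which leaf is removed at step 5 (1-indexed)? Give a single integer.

Answer: 2

Derivation:
Step 1: current leaves = {4,5,6,8}. Remove leaf 4 (neighbor: 7).
Step 2: current leaves = {5,6,8}. Remove leaf 5 (neighbor: 2).
Step 3: current leaves = {6,8}. Remove leaf 6 (neighbor: 7).
Step 4: current leaves = {7,8}. Remove leaf 7 (neighbor: 2).
Step 5: current leaves = {2,8}. Remove leaf 2 (neighbor: 1).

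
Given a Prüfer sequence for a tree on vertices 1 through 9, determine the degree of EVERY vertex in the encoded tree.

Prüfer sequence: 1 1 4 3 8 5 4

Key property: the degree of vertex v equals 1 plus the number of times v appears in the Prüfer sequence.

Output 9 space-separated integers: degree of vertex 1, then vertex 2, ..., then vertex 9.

p_1 = 1: count[1] becomes 1
p_2 = 1: count[1] becomes 2
p_3 = 4: count[4] becomes 1
p_4 = 3: count[3] becomes 1
p_5 = 8: count[8] becomes 1
p_6 = 5: count[5] becomes 1
p_7 = 4: count[4] becomes 2
Degrees (1 + count): deg[1]=1+2=3, deg[2]=1+0=1, deg[3]=1+1=2, deg[4]=1+2=3, deg[5]=1+1=2, deg[6]=1+0=1, deg[7]=1+0=1, deg[8]=1+1=2, deg[9]=1+0=1

Answer: 3 1 2 3 2 1 1 2 1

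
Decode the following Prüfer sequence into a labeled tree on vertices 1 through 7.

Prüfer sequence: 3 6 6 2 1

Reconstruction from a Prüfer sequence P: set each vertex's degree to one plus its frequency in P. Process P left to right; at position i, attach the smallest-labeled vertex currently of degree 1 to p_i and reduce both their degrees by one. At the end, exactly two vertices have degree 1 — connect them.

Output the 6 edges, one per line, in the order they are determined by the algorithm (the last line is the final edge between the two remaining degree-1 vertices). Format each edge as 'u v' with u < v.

Initial degrees: {1:2, 2:2, 3:2, 4:1, 5:1, 6:3, 7:1}
Step 1: smallest deg-1 vertex = 4, p_1 = 3. Add edge {3,4}. Now deg[4]=0, deg[3]=1.
Step 2: smallest deg-1 vertex = 3, p_2 = 6. Add edge {3,6}. Now deg[3]=0, deg[6]=2.
Step 3: smallest deg-1 vertex = 5, p_3 = 6. Add edge {5,6}. Now deg[5]=0, deg[6]=1.
Step 4: smallest deg-1 vertex = 6, p_4 = 2. Add edge {2,6}. Now deg[6]=0, deg[2]=1.
Step 5: smallest deg-1 vertex = 2, p_5 = 1. Add edge {1,2}. Now deg[2]=0, deg[1]=1.
Final: two remaining deg-1 vertices are 1, 7. Add edge {1,7}.

Answer: 3 4
3 6
5 6
2 6
1 2
1 7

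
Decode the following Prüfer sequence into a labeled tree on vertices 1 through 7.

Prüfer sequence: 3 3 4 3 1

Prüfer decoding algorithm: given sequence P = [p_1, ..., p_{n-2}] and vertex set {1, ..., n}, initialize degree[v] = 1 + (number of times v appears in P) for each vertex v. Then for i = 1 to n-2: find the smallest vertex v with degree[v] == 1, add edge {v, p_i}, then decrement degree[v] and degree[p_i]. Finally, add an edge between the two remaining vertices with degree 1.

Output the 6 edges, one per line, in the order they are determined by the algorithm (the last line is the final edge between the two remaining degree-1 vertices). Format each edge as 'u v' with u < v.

Answer: 2 3
3 5
4 6
3 4
1 3
1 7

Derivation:
Initial degrees: {1:2, 2:1, 3:4, 4:2, 5:1, 6:1, 7:1}
Step 1: smallest deg-1 vertex = 2, p_1 = 3. Add edge {2,3}. Now deg[2]=0, deg[3]=3.
Step 2: smallest deg-1 vertex = 5, p_2 = 3. Add edge {3,5}. Now deg[5]=0, deg[3]=2.
Step 3: smallest deg-1 vertex = 6, p_3 = 4. Add edge {4,6}. Now deg[6]=0, deg[4]=1.
Step 4: smallest deg-1 vertex = 4, p_4 = 3. Add edge {3,4}. Now deg[4]=0, deg[3]=1.
Step 5: smallest deg-1 vertex = 3, p_5 = 1. Add edge {1,3}. Now deg[3]=0, deg[1]=1.
Final: two remaining deg-1 vertices are 1, 7. Add edge {1,7}.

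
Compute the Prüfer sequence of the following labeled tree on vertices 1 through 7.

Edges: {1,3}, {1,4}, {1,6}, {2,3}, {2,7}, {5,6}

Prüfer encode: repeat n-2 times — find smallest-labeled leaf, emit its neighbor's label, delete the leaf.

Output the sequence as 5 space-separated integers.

Step 1: leaves = {4,5,7}. Remove smallest leaf 4, emit neighbor 1.
Step 2: leaves = {5,7}. Remove smallest leaf 5, emit neighbor 6.
Step 3: leaves = {6,7}. Remove smallest leaf 6, emit neighbor 1.
Step 4: leaves = {1,7}. Remove smallest leaf 1, emit neighbor 3.
Step 5: leaves = {3,7}. Remove smallest leaf 3, emit neighbor 2.
Done: 2 vertices remain (2, 7). Sequence = [1 6 1 3 2]

Answer: 1 6 1 3 2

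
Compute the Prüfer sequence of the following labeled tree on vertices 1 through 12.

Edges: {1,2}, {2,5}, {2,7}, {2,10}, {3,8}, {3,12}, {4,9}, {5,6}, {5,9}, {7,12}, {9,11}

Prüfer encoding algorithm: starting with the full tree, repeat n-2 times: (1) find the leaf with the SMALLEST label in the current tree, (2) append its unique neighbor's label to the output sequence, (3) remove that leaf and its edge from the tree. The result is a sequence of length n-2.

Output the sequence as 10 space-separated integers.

Answer: 2 9 5 3 12 2 9 5 2 7

Derivation:
Step 1: leaves = {1,4,6,8,10,11}. Remove smallest leaf 1, emit neighbor 2.
Step 2: leaves = {4,6,8,10,11}. Remove smallest leaf 4, emit neighbor 9.
Step 3: leaves = {6,8,10,11}. Remove smallest leaf 6, emit neighbor 5.
Step 4: leaves = {8,10,11}. Remove smallest leaf 8, emit neighbor 3.
Step 5: leaves = {3,10,11}. Remove smallest leaf 3, emit neighbor 12.
Step 6: leaves = {10,11,12}. Remove smallest leaf 10, emit neighbor 2.
Step 7: leaves = {11,12}. Remove smallest leaf 11, emit neighbor 9.
Step 8: leaves = {9,12}. Remove smallest leaf 9, emit neighbor 5.
Step 9: leaves = {5,12}. Remove smallest leaf 5, emit neighbor 2.
Step 10: leaves = {2,12}. Remove smallest leaf 2, emit neighbor 7.
Done: 2 vertices remain (7, 12). Sequence = [2 9 5 3 12 2 9 5 2 7]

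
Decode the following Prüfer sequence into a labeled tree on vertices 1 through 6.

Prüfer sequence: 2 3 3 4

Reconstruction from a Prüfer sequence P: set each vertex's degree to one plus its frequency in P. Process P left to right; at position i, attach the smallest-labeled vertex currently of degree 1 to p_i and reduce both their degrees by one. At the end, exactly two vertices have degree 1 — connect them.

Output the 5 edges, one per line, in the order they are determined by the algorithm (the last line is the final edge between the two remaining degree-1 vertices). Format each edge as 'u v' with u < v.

Initial degrees: {1:1, 2:2, 3:3, 4:2, 5:1, 6:1}
Step 1: smallest deg-1 vertex = 1, p_1 = 2. Add edge {1,2}. Now deg[1]=0, deg[2]=1.
Step 2: smallest deg-1 vertex = 2, p_2 = 3. Add edge {2,3}. Now deg[2]=0, deg[3]=2.
Step 3: smallest deg-1 vertex = 5, p_3 = 3. Add edge {3,5}. Now deg[5]=0, deg[3]=1.
Step 4: smallest deg-1 vertex = 3, p_4 = 4. Add edge {3,4}. Now deg[3]=0, deg[4]=1.
Final: two remaining deg-1 vertices are 4, 6. Add edge {4,6}.

Answer: 1 2
2 3
3 5
3 4
4 6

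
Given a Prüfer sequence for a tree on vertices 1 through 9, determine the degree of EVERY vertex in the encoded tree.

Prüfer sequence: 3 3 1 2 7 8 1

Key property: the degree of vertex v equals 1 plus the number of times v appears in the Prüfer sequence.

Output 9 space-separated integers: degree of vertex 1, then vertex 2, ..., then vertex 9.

p_1 = 3: count[3] becomes 1
p_2 = 3: count[3] becomes 2
p_3 = 1: count[1] becomes 1
p_4 = 2: count[2] becomes 1
p_5 = 7: count[7] becomes 1
p_6 = 8: count[8] becomes 1
p_7 = 1: count[1] becomes 2
Degrees (1 + count): deg[1]=1+2=3, deg[2]=1+1=2, deg[3]=1+2=3, deg[4]=1+0=1, deg[5]=1+0=1, deg[6]=1+0=1, deg[7]=1+1=2, deg[8]=1+1=2, deg[9]=1+0=1

Answer: 3 2 3 1 1 1 2 2 1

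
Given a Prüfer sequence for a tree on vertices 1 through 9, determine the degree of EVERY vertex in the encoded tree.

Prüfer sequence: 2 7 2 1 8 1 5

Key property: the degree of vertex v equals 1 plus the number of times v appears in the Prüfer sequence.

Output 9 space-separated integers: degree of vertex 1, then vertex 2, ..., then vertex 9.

p_1 = 2: count[2] becomes 1
p_2 = 7: count[7] becomes 1
p_3 = 2: count[2] becomes 2
p_4 = 1: count[1] becomes 1
p_5 = 8: count[8] becomes 1
p_6 = 1: count[1] becomes 2
p_7 = 5: count[5] becomes 1
Degrees (1 + count): deg[1]=1+2=3, deg[2]=1+2=3, deg[3]=1+0=1, deg[4]=1+0=1, deg[5]=1+1=2, deg[6]=1+0=1, deg[7]=1+1=2, deg[8]=1+1=2, deg[9]=1+0=1

Answer: 3 3 1 1 2 1 2 2 1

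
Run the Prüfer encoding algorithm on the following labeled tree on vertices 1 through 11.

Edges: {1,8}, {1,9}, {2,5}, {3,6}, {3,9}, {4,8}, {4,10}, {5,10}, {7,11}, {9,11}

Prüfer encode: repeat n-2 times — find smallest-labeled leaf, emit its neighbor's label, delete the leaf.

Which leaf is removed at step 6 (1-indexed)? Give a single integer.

Answer: 10

Derivation:
Step 1: current leaves = {2,6,7}. Remove leaf 2 (neighbor: 5).
Step 2: current leaves = {5,6,7}. Remove leaf 5 (neighbor: 10).
Step 3: current leaves = {6,7,10}. Remove leaf 6 (neighbor: 3).
Step 4: current leaves = {3,7,10}. Remove leaf 3 (neighbor: 9).
Step 5: current leaves = {7,10}. Remove leaf 7 (neighbor: 11).
Step 6: current leaves = {10,11}. Remove leaf 10 (neighbor: 4).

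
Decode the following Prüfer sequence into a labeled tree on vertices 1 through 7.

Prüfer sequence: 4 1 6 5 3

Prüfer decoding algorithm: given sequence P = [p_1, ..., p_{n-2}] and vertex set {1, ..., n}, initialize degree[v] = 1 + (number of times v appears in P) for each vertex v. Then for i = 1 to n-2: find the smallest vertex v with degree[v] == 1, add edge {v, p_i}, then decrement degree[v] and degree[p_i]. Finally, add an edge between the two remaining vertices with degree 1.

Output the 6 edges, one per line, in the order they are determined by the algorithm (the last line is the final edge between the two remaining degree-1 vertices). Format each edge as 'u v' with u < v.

Initial degrees: {1:2, 2:1, 3:2, 4:2, 5:2, 6:2, 7:1}
Step 1: smallest deg-1 vertex = 2, p_1 = 4. Add edge {2,4}. Now deg[2]=0, deg[4]=1.
Step 2: smallest deg-1 vertex = 4, p_2 = 1. Add edge {1,4}. Now deg[4]=0, deg[1]=1.
Step 3: smallest deg-1 vertex = 1, p_3 = 6. Add edge {1,6}. Now deg[1]=0, deg[6]=1.
Step 4: smallest deg-1 vertex = 6, p_4 = 5. Add edge {5,6}. Now deg[6]=0, deg[5]=1.
Step 5: smallest deg-1 vertex = 5, p_5 = 3. Add edge {3,5}. Now deg[5]=0, deg[3]=1.
Final: two remaining deg-1 vertices are 3, 7. Add edge {3,7}.

Answer: 2 4
1 4
1 6
5 6
3 5
3 7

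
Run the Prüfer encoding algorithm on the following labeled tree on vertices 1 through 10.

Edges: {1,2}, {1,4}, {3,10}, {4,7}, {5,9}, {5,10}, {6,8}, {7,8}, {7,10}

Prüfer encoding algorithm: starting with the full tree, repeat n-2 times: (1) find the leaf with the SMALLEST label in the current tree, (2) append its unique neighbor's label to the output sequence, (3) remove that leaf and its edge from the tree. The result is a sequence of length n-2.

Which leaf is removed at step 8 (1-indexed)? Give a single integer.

Step 1: current leaves = {2,3,6,9}. Remove leaf 2 (neighbor: 1).
Step 2: current leaves = {1,3,6,9}. Remove leaf 1 (neighbor: 4).
Step 3: current leaves = {3,4,6,9}. Remove leaf 3 (neighbor: 10).
Step 4: current leaves = {4,6,9}. Remove leaf 4 (neighbor: 7).
Step 5: current leaves = {6,9}. Remove leaf 6 (neighbor: 8).
Step 6: current leaves = {8,9}. Remove leaf 8 (neighbor: 7).
Step 7: current leaves = {7,9}. Remove leaf 7 (neighbor: 10).
Step 8: current leaves = {9,10}. Remove leaf 9 (neighbor: 5).

Answer: 9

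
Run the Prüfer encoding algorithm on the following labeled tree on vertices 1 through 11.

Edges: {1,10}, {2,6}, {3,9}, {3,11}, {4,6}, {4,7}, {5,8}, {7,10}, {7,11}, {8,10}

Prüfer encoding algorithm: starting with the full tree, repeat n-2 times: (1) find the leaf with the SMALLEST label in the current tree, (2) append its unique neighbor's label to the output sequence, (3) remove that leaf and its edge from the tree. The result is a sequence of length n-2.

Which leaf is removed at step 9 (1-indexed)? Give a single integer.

Answer: 10

Derivation:
Step 1: current leaves = {1,2,5,9}. Remove leaf 1 (neighbor: 10).
Step 2: current leaves = {2,5,9}. Remove leaf 2 (neighbor: 6).
Step 3: current leaves = {5,6,9}. Remove leaf 5 (neighbor: 8).
Step 4: current leaves = {6,8,9}. Remove leaf 6 (neighbor: 4).
Step 5: current leaves = {4,8,9}. Remove leaf 4 (neighbor: 7).
Step 6: current leaves = {8,9}. Remove leaf 8 (neighbor: 10).
Step 7: current leaves = {9,10}. Remove leaf 9 (neighbor: 3).
Step 8: current leaves = {3,10}. Remove leaf 3 (neighbor: 11).
Step 9: current leaves = {10,11}. Remove leaf 10 (neighbor: 7).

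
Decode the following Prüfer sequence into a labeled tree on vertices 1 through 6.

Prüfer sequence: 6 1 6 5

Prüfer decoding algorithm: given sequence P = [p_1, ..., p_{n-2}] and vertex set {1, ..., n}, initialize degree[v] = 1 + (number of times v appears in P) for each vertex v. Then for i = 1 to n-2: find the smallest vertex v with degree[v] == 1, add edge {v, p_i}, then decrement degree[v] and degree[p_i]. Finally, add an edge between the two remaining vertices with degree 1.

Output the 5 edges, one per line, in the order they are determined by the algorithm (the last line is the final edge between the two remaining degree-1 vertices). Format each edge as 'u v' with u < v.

Answer: 2 6
1 3
1 6
4 5
5 6

Derivation:
Initial degrees: {1:2, 2:1, 3:1, 4:1, 5:2, 6:3}
Step 1: smallest deg-1 vertex = 2, p_1 = 6. Add edge {2,6}. Now deg[2]=0, deg[6]=2.
Step 2: smallest deg-1 vertex = 3, p_2 = 1. Add edge {1,3}. Now deg[3]=0, deg[1]=1.
Step 3: smallest deg-1 vertex = 1, p_3 = 6. Add edge {1,6}. Now deg[1]=0, deg[6]=1.
Step 4: smallest deg-1 vertex = 4, p_4 = 5. Add edge {4,5}. Now deg[4]=0, deg[5]=1.
Final: two remaining deg-1 vertices are 5, 6. Add edge {5,6}.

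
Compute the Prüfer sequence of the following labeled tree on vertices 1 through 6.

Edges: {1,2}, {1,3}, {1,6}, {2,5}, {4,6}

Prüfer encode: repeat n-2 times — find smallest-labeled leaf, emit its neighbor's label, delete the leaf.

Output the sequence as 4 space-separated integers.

Answer: 1 6 2 1

Derivation:
Step 1: leaves = {3,4,5}. Remove smallest leaf 3, emit neighbor 1.
Step 2: leaves = {4,5}. Remove smallest leaf 4, emit neighbor 6.
Step 3: leaves = {5,6}. Remove smallest leaf 5, emit neighbor 2.
Step 4: leaves = {2,6}. Remove smallest leaf 2, emit neighbor 1.
Done: 2 vertices remain (1, 6). Sequence = [1 6 2 1]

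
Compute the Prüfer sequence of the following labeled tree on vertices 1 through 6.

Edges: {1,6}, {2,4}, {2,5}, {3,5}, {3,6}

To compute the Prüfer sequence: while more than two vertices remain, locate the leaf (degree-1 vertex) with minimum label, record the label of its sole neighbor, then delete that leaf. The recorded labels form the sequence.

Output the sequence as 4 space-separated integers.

Answer: 6 2 5 3

Derivation:
Step 1: leaves = {1,4}. Remove smallest leaf 1, emit neighbor 6.
Step 2: leaves = {4,6}. Remove smallest leaf 4, emit neighbor 2.
Step 3: leaves = {2,6}. Remove smallest leaf 2, emit neighbor 5.
Step 4: leaves = {5,6}. Remove smallest leaf 5, emit neighbor 3.
Done: 2 vertices remain (3, 6). Sequence = [6 2 5 3]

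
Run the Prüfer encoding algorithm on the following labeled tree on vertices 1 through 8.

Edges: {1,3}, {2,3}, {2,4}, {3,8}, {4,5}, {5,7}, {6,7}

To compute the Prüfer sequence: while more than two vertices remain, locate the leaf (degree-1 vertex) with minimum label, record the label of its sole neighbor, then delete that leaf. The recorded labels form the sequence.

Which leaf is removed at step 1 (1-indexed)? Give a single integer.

Step 1: current leaves = {1,6,8}. Remove leaf 1 (neighbor: 3).

Answer: 1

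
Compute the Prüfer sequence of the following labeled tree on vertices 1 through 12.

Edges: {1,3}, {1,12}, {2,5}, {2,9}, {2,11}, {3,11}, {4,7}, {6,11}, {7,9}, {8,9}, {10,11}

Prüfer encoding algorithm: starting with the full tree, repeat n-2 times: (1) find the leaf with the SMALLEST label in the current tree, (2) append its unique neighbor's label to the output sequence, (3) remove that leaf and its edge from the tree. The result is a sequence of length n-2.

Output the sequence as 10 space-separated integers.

Answer: 7 2 11 9 9 2 11 11 3 1

Derivation:
Step 1: leaves = {4,5,6,8,10,12}. Remove smallest leaf 4, emit neighbor 7.
Step 2: leaves = {5,6,7,8,10,12}. Remove smallest leaf 5, emit neighbor 2.
Step 3: leaves = {6,7,8,10,12}. Remove smallest leaf 6, emit neighbor 11.
Step 4: leaves = {7,8,10,12}. Remove smallest leaf 7, emit neighbor 9.
Step 5: leaves = {8,10,12}. Remove smallest leaf 8, emit neighbor 9.
Step 6: leaves = {9,10,12}. Remove smallest leaf 9, emit neighbor 2.
Step 7: leaves = {2,10,12}. Remove smallest leaf 2, emit neighbor 11.
Step 8: leaves = {10,12}. Remove smallest leaf 10, emit neighbor 11.
Step 9: leaves = {11,12}. Remove smallest leaf 11, emit neighbor 3.
Step 10: leaves = {3,12}. Remove smallest leaf 3, emit neighbor 1.
Done: 2 vertices remain (1, 12). Sequence = [7 2 11 9 9 2 11 11 3 1]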